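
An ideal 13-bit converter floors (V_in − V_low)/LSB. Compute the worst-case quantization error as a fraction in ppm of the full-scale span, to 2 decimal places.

Truncating → worst-case error = 1 LSB = V_FS/2^13, so 1e+06/8192 = 122.07 ppm of full scale.

122.07 ppm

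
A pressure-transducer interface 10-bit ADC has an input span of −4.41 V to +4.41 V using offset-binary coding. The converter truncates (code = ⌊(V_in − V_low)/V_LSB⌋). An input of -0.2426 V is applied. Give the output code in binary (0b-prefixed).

code 0b111100011 (decimal 483)

With 1024 levels over 8.82 V, one step is 8.613 mV.
(-0.2426 − (−4.41)) / 0.00861328 = 483.834 LSBs.
Floor → code 483.
In binary (0b-prefixed): 0b111100011.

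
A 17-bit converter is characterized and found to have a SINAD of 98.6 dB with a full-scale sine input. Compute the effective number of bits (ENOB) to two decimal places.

16.09 bits

ENOB = (SINAD − 1.76) / 6.02 = (98.6 − 1.76)/6.02 = 16.086.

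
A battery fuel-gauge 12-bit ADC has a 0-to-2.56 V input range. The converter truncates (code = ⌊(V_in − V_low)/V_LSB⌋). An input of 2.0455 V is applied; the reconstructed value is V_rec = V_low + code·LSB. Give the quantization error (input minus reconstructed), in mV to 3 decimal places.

0.500 mV

Step size: 2.56 V ÷ 2^12 = 0.625 mV.
Scaled input = 3272.8000 LSBs, so code = 3272.
Reconstructed: 2.045 V.
V_in − V_rec = 0.0005 V = 0.500 mV.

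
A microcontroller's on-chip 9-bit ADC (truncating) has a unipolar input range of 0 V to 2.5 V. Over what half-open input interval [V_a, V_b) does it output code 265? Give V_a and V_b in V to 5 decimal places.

[1.29395 V, 1.29883 V)

LSB = 2.5/2^9 = 4.883 mV.
V_a = V_low + 265·LSB = 1.29395 V; V_b = V_low + 266·LSB = 1.29883 V.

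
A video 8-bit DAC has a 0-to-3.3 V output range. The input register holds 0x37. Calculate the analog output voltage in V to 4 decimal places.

LSB = 3.3 V / 2^8 = 12.891 mV.
Code 0x37 = 55 decimal.
V_out = 0 + 55 × 0.0128906 V = 0.708984 V.

0.7090 V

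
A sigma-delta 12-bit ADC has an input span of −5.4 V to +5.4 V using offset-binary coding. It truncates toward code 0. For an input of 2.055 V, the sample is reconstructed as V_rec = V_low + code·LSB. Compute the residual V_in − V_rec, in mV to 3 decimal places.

LSB = 10.8/2^12 = 2.637 mV.
(2.055 − (−5.4))/0.00263672 = 2827.3778; ⌊·⌋ gives code 2827.
V_rec = (−5.4) + 2827·0.00263672 = 2.0540039 V.
Error = 2.055 − 2.0540039 = 0.000996094 V = 0.996 mV.

0.996 mV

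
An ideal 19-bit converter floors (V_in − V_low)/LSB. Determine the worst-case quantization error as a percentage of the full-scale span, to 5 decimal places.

0.00019 %

Truncating → worst-case error = 1 LSB = V_FS/2^19, so 100/524288 = 0.000190735 % of full scale.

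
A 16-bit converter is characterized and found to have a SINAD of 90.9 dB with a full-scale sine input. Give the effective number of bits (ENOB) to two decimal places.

14.81 bits

ENOB = (SINAD − 1.76) / 6.02 = (90.9 − 1.76)/6.02 = 14.807.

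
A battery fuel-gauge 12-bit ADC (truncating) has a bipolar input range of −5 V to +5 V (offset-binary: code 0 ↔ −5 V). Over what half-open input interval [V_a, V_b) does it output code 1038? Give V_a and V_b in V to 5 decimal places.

LSB = 10/2^12 = 2.441 mV.
V_a = V_low + 1038·LSB = -2.46582 V; V_b = V_low + 1039·LSB = -2.46338 V.

[-2.46582 V, -2.46338 V)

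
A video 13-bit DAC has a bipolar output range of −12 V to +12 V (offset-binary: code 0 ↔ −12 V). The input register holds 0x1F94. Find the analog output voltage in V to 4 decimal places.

11.6836 V

LSB = 24 V / 2^13 = 2.930 mV.
Code 0x1F94 = 8084 decimal.
V_out = (−12) + 8084 × 0.00292969 V = 11.6836 V.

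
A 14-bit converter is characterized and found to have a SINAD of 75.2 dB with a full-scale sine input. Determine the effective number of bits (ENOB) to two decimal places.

12.20 bits

ENOB = (SINAD − 1.76) / 6.02 = (75.2 − 1.76)/6.02 = 12.199.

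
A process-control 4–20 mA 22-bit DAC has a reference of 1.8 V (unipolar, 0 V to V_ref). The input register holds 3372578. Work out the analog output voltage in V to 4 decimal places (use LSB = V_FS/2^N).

1.4474 V

LSB = 1.8 V / 2^22 = 0.43 µV.
V_out = 0 + 3372578 × 4.29153e-07 V = 1.44735 V.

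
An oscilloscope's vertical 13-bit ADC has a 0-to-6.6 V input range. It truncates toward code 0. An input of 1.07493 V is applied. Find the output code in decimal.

Full-scale span = 6.6 V; LSB = 6.6/2^13 = 0.806 mV.
Input sits at 1334.216 steps above V_low.
Floor → code 1334.

code 1334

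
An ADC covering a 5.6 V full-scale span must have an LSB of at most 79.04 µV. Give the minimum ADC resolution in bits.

Number of steps required ≥ 5.6 V / 79.04 µV = 70850.20.
Need 2^N ≥ 70850.20; 2^16 = 65536, 2^17 = 131072.
Minimum N = 17.

17 bits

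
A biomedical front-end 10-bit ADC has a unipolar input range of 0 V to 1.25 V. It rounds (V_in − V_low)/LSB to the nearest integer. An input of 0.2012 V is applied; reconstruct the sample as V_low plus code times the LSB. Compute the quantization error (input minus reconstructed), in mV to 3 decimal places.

-0.216 mV

LSB = 1.25/2^10 = 1.221 mV.
(0.2012 − 0)/0.0012207 = 164.8230; round gives code 165.
Code 165 maps back to 0 + 165×0.0012207 V = 0.20141602 V.
Error = 0.2012 − 0.20141602 = -0.000216016 V = -0.216 mV.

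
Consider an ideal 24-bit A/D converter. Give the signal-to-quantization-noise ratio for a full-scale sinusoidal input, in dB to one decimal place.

SNR ≈ 6.02·N + 1.76 dB = 6.02·24 + 1.76 = 146.24 dB.

146.2 dB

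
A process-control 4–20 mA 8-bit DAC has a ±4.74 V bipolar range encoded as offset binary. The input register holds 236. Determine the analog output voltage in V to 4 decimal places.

LSB = 9.48 V / 2^8 = 37.031 mV.
V_out = (−4.74) + 236 × 0.0370313 V = 3.99938 V.

3.9994 V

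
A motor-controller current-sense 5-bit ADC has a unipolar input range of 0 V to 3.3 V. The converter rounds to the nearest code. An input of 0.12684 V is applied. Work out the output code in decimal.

LSB = 3.3 V / 32 = 103.125 mV.
(V_in − V_low)/LSB = (0.12684 − 0) / 0.103125 = 1.230.
round(1.230) = 1.

code 1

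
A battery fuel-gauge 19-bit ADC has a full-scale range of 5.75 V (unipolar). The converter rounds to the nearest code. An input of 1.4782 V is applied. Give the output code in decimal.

LSB = 5.75 V / 524288 = 10.97 µV.
(V_in − V_low)/LSB = (1.4782 − 0) / 1.09673e-05 = 134783.047.
Round → code 134783.

code 134783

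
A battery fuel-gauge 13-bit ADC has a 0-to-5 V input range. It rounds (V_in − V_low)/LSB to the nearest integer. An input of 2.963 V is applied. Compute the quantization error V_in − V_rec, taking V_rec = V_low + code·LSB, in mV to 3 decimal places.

LSB = 5/2^13 = 0.610 mV.
(2.963 − 0)/0.000610352 = 4854.5792; round gives code 4855.
Reconstructed: 2.9632568 V.
Difference: -0.000256836 V → -0.257 mV.

-0.257 mV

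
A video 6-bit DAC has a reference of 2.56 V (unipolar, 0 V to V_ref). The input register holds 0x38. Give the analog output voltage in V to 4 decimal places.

LSB = 2.56 V / 2^6 = 40.000 mV.
Code 0x38 = 56 decimal.
V_out = 0 + 56 × 0.04 V = 2.24 V.

2.2400 V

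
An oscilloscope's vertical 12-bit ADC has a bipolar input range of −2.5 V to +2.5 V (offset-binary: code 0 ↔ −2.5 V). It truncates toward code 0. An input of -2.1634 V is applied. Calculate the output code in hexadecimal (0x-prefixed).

With 4096 levels over 5 V, one step is 1.221 mV.
Input sits at 275.743 steps above V_low.
⌊·⌋(275.743) = 275.
In hexadecimal (0x-prefixed): 0x113.

code 0x113 (decimal 275)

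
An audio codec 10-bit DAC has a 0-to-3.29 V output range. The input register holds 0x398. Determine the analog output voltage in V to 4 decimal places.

2.9559 V

LSB = 3.29 V / 2^10 = 3.213 mV.
Code 0x398 = 920 decimal.
V_out = 0 + 920 × 0.00321289 V = 2.95586 V.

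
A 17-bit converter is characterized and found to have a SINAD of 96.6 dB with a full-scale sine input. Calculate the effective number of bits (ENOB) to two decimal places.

ENOB = (SINAD − 1.76) / 6.02 = (96.6 − 1.76)/6.02 = 15.754.

15.75 bits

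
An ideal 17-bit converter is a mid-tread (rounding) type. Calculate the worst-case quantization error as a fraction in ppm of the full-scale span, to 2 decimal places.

3.81 ppm

Rounding → worst-case error = ½ LSB = V_FS/2^18, so 1e+06/262144 = 3.8147 ppm of full scale.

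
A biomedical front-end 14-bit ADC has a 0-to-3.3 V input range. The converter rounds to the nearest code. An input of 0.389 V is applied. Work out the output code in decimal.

LSB = 3.3 V / 16384 = 201.42 µV.
Input sits at 1931.326 steps above V_low.
round(1931.326) = 1931.

code 1931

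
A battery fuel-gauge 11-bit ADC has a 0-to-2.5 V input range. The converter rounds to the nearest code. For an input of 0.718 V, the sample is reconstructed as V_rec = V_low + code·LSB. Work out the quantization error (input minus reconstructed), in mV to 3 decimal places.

0.227 mV

Step size: 2.5 V ÷ 2^11 = 1.221 mV.
(V_in − V_low)/LSB = (0.718 − 0)/0.0012207 = 588.1856 → code 588 (round).
V_rec = 0 + 588·0.0012207 = 0.71777344 V.
Error = 0.718 − 0.71777344 = 0.000226563 V = 0.227 mV.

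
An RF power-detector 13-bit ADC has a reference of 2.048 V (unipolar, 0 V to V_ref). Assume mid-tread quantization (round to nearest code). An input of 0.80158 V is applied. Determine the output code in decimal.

LSB = 2.048 V / 8192 = 250.00 µV.
Input sits at 3206.320 steps above V_low.
Round → code 3206.

code 3206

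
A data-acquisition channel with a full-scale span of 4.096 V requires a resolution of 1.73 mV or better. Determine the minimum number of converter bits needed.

12 bits

Number of steps required ≥ 4.096 V / 1.73 mV = 2367.63.
Need 2^N ≥ 2367.63; 2^11 = 2048, 2^12 = 4096.
Minimum N = 12.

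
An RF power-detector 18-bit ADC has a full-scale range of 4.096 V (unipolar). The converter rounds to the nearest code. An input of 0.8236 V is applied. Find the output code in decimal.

code 52710

Full-scale span = 4.096 V; LSB = 4.096/2^18 = 15.62 µV.
(0.8236 − 0) / 1.5625e-05 = 52710.400 LSBs.
So the output code is 52710.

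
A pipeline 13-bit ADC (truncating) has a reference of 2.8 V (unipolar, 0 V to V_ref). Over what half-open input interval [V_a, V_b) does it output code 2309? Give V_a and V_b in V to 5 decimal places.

LSB = 2.8/2^13 = 341.80 µV.
V_a = V_low + 2309·LSB = 0.789209 V; V_b = V_low + 2310·LSB = 0.789551 V.

[0.78921 V, 0.78955 V)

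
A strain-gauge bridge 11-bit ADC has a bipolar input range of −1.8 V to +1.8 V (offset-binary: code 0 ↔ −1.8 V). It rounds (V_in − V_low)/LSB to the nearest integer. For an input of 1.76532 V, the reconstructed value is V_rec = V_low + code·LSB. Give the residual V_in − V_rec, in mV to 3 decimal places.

LSB = 3.6/2^11 = 1.758 mV.
Scaled input = 2028.2709 LSBs, so code = 2028.
V_rec = (−1.8) + 2028·0.00175781 = 1.7648438 V.
Difference: 0.00047625 V → 0.476 mV.

0.476 mV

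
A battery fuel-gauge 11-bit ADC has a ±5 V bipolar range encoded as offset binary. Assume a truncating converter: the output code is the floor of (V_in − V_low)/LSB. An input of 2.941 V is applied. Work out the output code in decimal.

With 2048 levels over 10 V, one step is 4.883 mV.
(2.941 − (−5)) / 0.00488281 = 1626.317 LSBs.
Floor → code 1626.

code 1626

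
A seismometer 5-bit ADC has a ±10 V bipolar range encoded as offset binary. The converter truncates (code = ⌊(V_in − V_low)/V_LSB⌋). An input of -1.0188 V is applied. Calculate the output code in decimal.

code 14

LSB = 20 V / 32 = 0.6250 V.
Input sits at 14.370 steps above V_low.
⌊·⌋(14.370) = 14.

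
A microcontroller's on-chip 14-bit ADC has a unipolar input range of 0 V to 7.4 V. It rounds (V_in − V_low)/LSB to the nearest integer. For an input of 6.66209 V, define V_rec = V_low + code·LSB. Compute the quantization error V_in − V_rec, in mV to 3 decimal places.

One LSB is 7.4 V / 16384 = 451.66 µV.
(V_in − V_low)/LSB = (6.66209 − 0)/0.00045166 = 14750.2274 → code 14750 (round).
Code 14750 maps back to 0 + 14750×0.00045166 V = 6.6619873 V.
V_in − V_rec = 0.000102695 V = 0.103 mV.

0.103 mV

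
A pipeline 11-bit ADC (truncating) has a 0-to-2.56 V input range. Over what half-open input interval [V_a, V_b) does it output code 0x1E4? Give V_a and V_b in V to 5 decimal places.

[0.60500 V, 0.60625 V)

LSB = 2.56/2^11 = 1.250 mV.
Code 0x1E4 = 484 decimal.
V_a = V_low + 484·LSB = 0.605 V; V_b = V_low + 485·LSB = 0.60625 V.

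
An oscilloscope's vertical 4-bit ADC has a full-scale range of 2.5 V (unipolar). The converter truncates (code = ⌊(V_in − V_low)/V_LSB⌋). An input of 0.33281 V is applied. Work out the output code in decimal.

With 16 levels over 2.5 V, one step is 156.250 mV.
Input sits at 2.130 steps above V_low.
So the output code is 2.

code 2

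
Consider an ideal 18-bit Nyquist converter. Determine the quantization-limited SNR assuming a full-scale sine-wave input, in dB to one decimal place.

SNR ≈ 6.02·N + 1.76 dB = 6.02·18 + 1.76 = 110.12 dB.

110.1 dB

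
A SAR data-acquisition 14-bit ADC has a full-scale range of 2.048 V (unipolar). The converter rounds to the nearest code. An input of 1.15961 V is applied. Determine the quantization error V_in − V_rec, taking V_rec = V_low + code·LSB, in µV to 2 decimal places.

LSB = 2.048/2^14 = 125.00 µV.
(V_in − V_low)/LSB = (1.15961 − 0)/0.000125 = 9276.8800 → code 9277 (round).
V_rec = 0 + 9277·0.000125 = 1.159625 V.
Difference: -1.5e-05 V → -15.00 µV.

-15.00 µV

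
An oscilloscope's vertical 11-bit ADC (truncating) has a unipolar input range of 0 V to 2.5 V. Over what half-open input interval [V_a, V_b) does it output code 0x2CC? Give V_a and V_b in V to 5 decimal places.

[0.87402 V, 0.87524 V)

LSB = 2.5/2^11 = 1.221 mV.
Code 0x2CC = 716 decimal.
V_a = V_low + 716·LSB = 0.874023 V; V_b = V_low + 717·LSB = 0.875244 V.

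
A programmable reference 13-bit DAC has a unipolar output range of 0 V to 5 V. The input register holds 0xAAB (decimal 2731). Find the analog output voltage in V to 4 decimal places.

LSB = 5 V / 2^13 = 0.610 mV.
Code 0xAAB = 2731 decimal.
V_out = 0 + 2731 × 0.000610352 V = 1.66687 V.

1.6669 V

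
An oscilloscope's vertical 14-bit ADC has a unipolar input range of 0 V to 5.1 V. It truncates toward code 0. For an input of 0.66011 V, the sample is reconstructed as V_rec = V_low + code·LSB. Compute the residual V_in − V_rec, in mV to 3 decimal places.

0.198 mV

Step size: 5.1 V ÷ 2^14 = 311.28 µV.
(0.66011 − 0)/0.000311279 = 2120.6357; ⌊·⌋ gives code 2120.
Reconstructed: 0.65991211 V.
V_in − V_rec = 0.000197891 V = 0.198 mV.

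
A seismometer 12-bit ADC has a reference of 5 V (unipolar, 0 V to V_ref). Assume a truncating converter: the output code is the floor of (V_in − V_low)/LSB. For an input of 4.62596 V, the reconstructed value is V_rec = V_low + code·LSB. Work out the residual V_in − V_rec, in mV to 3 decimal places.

0.716 mV

LSB = 5/2^12 = 1.221 mV.
(4.62596 − 0)/0.0012207 = 3789.5864; ⌊·⌋ gives code 3789.
Reconstructed: 4.6252441 V.
Difference: 0.000715859 V → 0.716 mV.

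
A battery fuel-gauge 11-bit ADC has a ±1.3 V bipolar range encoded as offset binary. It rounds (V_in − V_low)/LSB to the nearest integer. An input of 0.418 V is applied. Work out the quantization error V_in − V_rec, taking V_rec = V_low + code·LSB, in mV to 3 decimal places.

Step size: 2.6 V ÷ 2^11 = 1.270 mV.
(0.418 − (−1.3))/0.00126953 = 1353.2554; round gives code 1353.
Code 1353 maps back to (−1.3) + 1353×0.00126953 V = 0.41767578 V.
V_in − V_rec = 0.000324219 V = 0.324 mV.

0.324 mV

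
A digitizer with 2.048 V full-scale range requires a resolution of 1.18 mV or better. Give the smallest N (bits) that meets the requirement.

11 bits

Number of steps required ≥ 2.048 V / 1.18 mV = 1735.59.
Need 2^N ≥ 1735.59; 2^10 = 1024, 2^11 = 2048.
Minimum N = 11.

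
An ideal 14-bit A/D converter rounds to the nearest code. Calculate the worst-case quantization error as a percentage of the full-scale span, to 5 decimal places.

0.00305 %

Rounding → worst-case error = ½ LSB = V_FS/2^15, so 100/32768 = 0.00305176 % of full scale.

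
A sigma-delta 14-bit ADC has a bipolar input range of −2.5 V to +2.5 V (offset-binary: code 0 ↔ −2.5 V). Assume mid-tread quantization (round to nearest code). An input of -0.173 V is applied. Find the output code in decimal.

With 16384 levels over 5 V, one step is 305.18 µV.
(V_in − V_low)/LSB = (-0.173 − (−2.5)) / 0.000305176 = 7625.114.
So the output code is 7625.

code 7625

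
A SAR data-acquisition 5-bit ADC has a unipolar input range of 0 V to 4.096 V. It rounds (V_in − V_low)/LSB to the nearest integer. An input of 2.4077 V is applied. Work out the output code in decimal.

LSB = 4.096 V / 32 = 128.000 mV.
(2.4077 − 0) / 0.128 = 18.810 LSBs.
So the output code is 19.

code 19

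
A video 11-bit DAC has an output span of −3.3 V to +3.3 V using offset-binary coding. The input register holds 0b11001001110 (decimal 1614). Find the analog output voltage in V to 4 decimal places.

LSB = 6.6 V / 2^11 = 3.223 mV.
Code 0b11001001110 = 1614 decimal.
V_out = (−3.3) + 1614 × 0.00322266 V = 1.90137 V.

1.9014 V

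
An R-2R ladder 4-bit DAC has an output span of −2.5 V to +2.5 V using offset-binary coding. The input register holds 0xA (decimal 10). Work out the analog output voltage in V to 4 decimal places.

LSB = 5 V / 2^4 = 312.500 mV.
Code 0xA = 10 decimal.
V_out = (−2.5) + 10 × 0.3125 V = 0.625 V.

0.6250 V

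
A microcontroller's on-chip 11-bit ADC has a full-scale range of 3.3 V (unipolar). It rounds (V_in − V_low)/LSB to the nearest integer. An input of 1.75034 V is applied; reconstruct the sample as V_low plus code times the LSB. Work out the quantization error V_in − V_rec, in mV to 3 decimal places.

Step size: 3.3 V ÷ 2^11 = 1.611 mV.
(1.75034 − 0)/0.00161133 = 1086.2716; round gives code 1086.
Code 1086 maps back to 0 + 1086×0.00161133 V = 1.7499023 V.
V_in − V_rec = 0.000437656 V = 0.438 mV.

0.438 mV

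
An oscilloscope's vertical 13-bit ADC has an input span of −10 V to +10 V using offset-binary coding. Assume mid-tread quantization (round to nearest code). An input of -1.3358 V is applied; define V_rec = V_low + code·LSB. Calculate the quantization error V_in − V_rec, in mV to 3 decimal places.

-0.351 mV

Step size: 20 V ÷ 2^13 = 2.441 mV.
(-1.3358 − (−10))/0.00244141 = 3548.8563; round gives code 3549.
V_rec = (−10) + 3549·0.00244141 = -1.3354492 V.
V_in − V_rec = -0.000350781 V = -0.351 mV.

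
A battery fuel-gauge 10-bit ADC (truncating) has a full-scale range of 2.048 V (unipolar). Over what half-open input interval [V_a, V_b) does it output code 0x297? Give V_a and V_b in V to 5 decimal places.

[1.32600 V, 1.32800 V)

LSB = 2.048/2^10 = 2.000 mV.
Code 0x297 = 663 decimal.
V_a = V_low + 663·LSB = 1.326 V; V_b = V_low + 664·LSB = 1.328 V.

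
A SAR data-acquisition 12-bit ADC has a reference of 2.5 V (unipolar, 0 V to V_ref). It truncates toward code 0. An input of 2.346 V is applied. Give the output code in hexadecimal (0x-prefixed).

LSB = 2.5 V / 4096 = 0.610 mV.
(2.346 − 0) / 0.000610352 = 3843.686 LSBs.
So the output code is 3843.
In hexadecimal (0x-prefixed): 0xF03.

code 0xF03 (decimal 3843)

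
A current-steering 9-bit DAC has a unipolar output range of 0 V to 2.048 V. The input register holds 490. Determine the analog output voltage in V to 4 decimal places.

LSB = 2.048 V / 2^9 = 4.000 mV.
V_out = 0 + 490 × 0.004 V = 1.96 V.

1.9600 V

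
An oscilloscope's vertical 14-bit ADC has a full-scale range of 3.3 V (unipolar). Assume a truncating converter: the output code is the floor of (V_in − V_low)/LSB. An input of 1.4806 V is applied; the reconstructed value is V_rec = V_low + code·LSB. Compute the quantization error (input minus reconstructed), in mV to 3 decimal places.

One LSB is 3.3 V / 16384 = 201.42 µV.
(1.4806 − 0)/0.000201416 = 7350.9547; ⌊·⌋ gives code 7350.
V_rec = 0 + 7350·0.000201416 = 1.4804077 V.
Error = 1.4806 − 1.4804077 = 0.000192285 V = 0.192 mV.

0.192 mV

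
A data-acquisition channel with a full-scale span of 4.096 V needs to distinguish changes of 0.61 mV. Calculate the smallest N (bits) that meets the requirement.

Number of steps required ≥ 4.096 V / 0.61 mV = 6714.75.
Need 2^N ≥ 6714.75; 2^12 = 4096, 2^13 = 8192.
Minimum N = 13.

13 bits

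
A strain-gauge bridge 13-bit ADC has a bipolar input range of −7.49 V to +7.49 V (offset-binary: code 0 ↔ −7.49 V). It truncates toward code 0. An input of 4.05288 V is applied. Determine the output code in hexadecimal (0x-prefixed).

code 0x18A8 (decimal 6312)

With 8192 levels over 14.98 V, one step is 1.829 mV.
Input sits at 6312.368 steps above V_low.
⌊·⌋(6312.368) = 6312.
In hexadecimal (0x-prefixed): 0x18A8.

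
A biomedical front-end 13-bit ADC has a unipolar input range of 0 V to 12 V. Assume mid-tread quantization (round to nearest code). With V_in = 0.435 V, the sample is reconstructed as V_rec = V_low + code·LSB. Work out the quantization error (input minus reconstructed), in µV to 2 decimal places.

-58.59 µV

LSB = 12/2^13 = 1.465 mV.
(V_in − V_low)/LSB = (0.435 − 0)/0.00146484 = 296.9600 → code 297 (round).
V_rec = 0 + 297·0.00146484 = 0.43505859 V.
Difference: -5.85937e-05 V → -58.59 µV.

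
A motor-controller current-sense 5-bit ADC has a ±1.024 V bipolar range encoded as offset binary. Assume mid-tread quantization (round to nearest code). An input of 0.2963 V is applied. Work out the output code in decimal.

LSB = 2.048 V / 32 = 64.000 mV.
Input sits at 20.630 steps above V_low.
So the output code is 21.

code 21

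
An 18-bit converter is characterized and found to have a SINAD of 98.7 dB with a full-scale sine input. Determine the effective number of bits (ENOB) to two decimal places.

ENOB = (SINAD − 1.76) / 6.02 = (98.7 − 1.76)/6.02 = 16.103.

16.10 bits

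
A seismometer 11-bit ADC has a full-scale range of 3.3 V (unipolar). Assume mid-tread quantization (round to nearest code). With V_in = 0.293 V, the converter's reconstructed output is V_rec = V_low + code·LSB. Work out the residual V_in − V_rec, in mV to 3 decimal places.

-0.262 mV

LSB = 3.3/2^11 = 1.611 mV.
(0.293 − 0)/0.00161133 = 181.8376; round gives code 182.
Reconstructed: 0.29326172 V.
V_in − V_rec = -0.000261719 V = -0.262 mV.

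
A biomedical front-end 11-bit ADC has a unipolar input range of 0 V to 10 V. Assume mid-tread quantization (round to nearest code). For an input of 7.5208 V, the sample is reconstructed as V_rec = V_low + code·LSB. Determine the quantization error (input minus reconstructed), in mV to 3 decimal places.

LSB = 10/2^11 = 4.883 mV.
Scaled input = 1540.2598 LSBs, so code = 1540.
Code 1540 maps back to 0 + 1540×0.00488281 V = 7.5195312 V.
Error = 7.5208 − 7.5195312 = 0.00126875 V = 1.269 mV.

1.269 mV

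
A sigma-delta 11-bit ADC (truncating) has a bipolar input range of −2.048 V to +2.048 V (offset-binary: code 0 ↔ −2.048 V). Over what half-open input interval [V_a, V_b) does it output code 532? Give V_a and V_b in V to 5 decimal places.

[-0.98400 V, -0.98200 V)

LSB = 4.096/2^11 = 2.000 mV.
V_a = V_low + 532·LSB = -0.984 V; V_b = V_low + 533·LSB = -0.982 V.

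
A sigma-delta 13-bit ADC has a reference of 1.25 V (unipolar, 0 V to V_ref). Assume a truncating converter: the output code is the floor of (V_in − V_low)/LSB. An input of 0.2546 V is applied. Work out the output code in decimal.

LSB = 1.25 V / 8192 = 152.59 µV.
Input sits at 1668.547 steps above V_low.
So the output code is 1668.

code 1668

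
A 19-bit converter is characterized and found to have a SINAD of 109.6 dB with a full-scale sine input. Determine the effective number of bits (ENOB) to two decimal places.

ENOB = (SINAD − 1.76) / 6.02 = (109.6 − 1.76)/6.02 = 17.914.

17.91 bits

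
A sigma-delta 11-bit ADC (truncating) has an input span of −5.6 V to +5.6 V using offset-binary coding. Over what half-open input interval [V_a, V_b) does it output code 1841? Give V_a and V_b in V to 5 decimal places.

LSB = 11.2/2^11 = 5.469 mV.
V_a = V_low + 1841·LSB = 4.46797 V; V_b = V_low + 1842·LSB = 4.47344 V.

[4.46797 V, 4.47344 V)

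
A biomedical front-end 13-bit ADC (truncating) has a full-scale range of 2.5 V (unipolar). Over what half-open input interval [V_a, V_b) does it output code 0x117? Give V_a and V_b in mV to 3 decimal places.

LSB = 2.5/2^13 = 305.18 µV.
Code 0x117 = 279 decimal.
V_a = V_low + 279·LSB = 0.085144 V; V_b = V_low + 280·LSB = 0.0854492 V.

[85.144 mV, 85.449 mV)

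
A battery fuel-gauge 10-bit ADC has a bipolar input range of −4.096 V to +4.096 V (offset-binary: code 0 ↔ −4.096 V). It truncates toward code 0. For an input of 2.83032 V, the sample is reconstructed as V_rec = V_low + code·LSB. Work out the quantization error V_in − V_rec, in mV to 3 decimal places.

6.320 mV

One LSB is 8.192 V / 1024 = 8.000 mV.
(V_in − V_low)/LSB = (2.83032 − (−4.096))/0.008 = 865.7900 → code 865 (floor).
Code 865 maps back to (−4.096) + 865×0.008 V = 2.824 V.
Error = 2.83032 − 2.824 = 0.00632 V = 6.320 mV.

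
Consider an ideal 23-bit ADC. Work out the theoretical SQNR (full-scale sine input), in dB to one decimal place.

140.2 dB

SNR ≈ 6.02·N + 1.76 dB = 6.02·23 + 1.76 = 140.22 dB.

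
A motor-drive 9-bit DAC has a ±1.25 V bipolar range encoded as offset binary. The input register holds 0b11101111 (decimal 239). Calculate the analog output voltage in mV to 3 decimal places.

LSB = 2.5 V / 2^9 = 4.883 mV.
Code 0b11101111 = 239 decimal.
V_out = (−1.25) + 239 × 0.00488281 V = -0.0830078 V.
= -83.008 mV.

-83.008 mV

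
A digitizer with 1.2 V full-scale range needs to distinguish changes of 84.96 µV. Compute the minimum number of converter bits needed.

Number of steps required ≥ 1.2 V / 84.96 µV = 14124.29.
Need 2^N ≥ 14124.29; 2^13 = 8192, 2^14 = 16384.
Minimum N = 14.

14 bits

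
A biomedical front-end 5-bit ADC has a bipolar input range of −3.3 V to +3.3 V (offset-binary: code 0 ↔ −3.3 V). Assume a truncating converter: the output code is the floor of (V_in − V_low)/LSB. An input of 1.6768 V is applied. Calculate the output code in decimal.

code 24

LSB = 6.6 V / 32 = 206.250 mV.
(1.6768 − (−3.3)) / 0.20625 = 24.130 LSBs.
Floor → code 24.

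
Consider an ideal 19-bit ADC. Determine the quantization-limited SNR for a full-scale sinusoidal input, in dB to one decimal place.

116.1 dB

SNR ≈ 6.02·N + 1.76 dB = 6.02·19 + 1.76 = 116.14 dB.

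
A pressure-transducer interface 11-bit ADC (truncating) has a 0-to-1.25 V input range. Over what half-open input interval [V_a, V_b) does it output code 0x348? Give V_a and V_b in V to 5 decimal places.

[0.51270 V, 0.51331 V)

LSB = 1.25/2^11 = 0.610 mV.
Code 0x348 = 840 decimal.
V_a = V_low + 840·LSB = 0.512695 V; V_b = V_low + 841·LSB = 0.513306 V.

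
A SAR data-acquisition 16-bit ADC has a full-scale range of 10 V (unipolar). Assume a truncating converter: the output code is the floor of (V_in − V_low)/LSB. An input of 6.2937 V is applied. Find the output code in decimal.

LSB = 10 V / 65536 = 152.59 µV.
Input sits at 41246.392 steps above V_low.
⌊·⌋(41246.392) = 41246.

code 41246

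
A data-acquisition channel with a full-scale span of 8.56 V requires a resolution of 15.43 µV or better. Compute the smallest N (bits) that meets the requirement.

20 bits

Number of steps required ≥ 8.56 V / 15.43 µV = 554763.45.
Need 2^N ≥ 554763.45; 2^19 = 524288, 2^20 = 1048576.
Minimum N = 20.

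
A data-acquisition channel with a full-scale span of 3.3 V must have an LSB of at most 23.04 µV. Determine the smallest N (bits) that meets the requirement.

Number of steps required ≥ 3.3 V / 23.04 µV = 143229.17.
Need 2^N ≥ 143229.17; 2^17 = 131072, 2^18 = 262144.
Minimum N = 18.

18 bits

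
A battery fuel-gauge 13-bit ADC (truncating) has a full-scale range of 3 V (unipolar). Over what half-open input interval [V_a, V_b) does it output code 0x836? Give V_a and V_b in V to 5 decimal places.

LSB = 3/2^13 = 366.21 µV.
Code 0x836 = 2102 decimal.
V_a = V_low + 2102·LSB = 0.769775 V; V_b = V_low + 2103·LSB = 0.770142 V.

[0.76978 V, 0.77014 V)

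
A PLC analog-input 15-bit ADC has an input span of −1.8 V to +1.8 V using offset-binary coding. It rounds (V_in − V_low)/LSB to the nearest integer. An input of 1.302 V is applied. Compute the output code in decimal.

LSB = 3.6 V / 32768 = 109.86 µV.
Input sits at 28235.093 steps above V_low.
So the output code is 28235.

code 28235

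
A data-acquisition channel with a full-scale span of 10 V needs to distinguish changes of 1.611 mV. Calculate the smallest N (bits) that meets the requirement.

13 bits

Number of steps required ≥ 10 V / 1.611 mV = 6207.32.
Need 2^N ≥ 6207.32; 2^12 = 4096, 2^13 = 8192.
Minimum N = 13.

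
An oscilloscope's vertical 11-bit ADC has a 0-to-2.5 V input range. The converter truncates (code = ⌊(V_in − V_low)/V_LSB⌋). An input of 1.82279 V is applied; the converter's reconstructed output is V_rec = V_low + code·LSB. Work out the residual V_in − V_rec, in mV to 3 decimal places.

0.280 mV

LSB = 2.5/2^11 = 1.221 mV.
(V_in − V_low)/LSB = (1.82279 − 0)/0.0012207 = 1493.2296 → code 1493 (floor).
Reconstructed: 1.8225098 V.
V_in − V_rec = 0.000280234 V = 0.280 mV.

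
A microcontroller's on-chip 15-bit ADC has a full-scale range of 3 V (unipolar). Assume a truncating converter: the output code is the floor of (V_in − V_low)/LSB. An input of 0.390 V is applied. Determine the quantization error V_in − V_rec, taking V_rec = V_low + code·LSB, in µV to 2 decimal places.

76.90 µV

Step size: 3 V ÷ 2^15 = 91.55 µV.
Scaled input = 4259.8400 LSBs, so code = 4259.
Code 4259 maps back to 0 + 4259×9.15527e-05 V = 0.3899231 V.
V_in − V_rec = 7.69043e-05 V = 76.90 µV.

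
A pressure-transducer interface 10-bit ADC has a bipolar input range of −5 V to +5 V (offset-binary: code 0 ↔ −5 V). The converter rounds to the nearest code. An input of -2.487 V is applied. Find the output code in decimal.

Full-scale span = 10 V; LSB = 10/2^10 = 9.766 mV.
(-2.487 − (−5)) / 0.00976562 = 257.331 LSBs.
So the output code is 257.

code 257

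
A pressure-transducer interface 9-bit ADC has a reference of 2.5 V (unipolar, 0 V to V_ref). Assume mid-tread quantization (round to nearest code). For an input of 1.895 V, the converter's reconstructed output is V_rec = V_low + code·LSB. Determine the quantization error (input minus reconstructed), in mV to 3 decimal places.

One LSB is 2.5 V / 512 = 4.883 mV.
Scaled input = 388.0960 LSBs, so code = 388.
Code 388 maps back to 0 + 388×0.00488281 V = 1.8945312 V.
Error = 1.895 − 1.8945312 = 0.00046875 V = 0.469 mV.

0.469 mV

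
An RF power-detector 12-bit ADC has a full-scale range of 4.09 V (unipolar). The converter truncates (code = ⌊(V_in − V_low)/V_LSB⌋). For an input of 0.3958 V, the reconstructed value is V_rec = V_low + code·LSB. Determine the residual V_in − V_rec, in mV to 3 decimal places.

One LSB is 4.09 V / 4096 = 0.999 mV.
(V_in − V_low)/LSB = (0.3958 − 0)/0.000998535 = 396.3806 → code 396 (floor).
V_rec = 0 + 396·0.000998535 = 0.39541992 V.
Difference: 0.000380078 V → 0.380 mV.

0.380 mV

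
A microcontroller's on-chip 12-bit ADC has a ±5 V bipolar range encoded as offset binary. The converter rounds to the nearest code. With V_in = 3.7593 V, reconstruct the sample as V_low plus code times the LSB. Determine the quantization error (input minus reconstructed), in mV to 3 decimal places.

Step size: 10 V ÷ 2^12 = 2.441 mV.
Scaled input = 3587.8093 LSBs, so code = 3588.
Code 3588 maps back to (−5) + 3588×0.00244141 V = 3.7597656 V.
V_in − V_rec = -0.000465625 V = -0.466 mV.

-0.466 mV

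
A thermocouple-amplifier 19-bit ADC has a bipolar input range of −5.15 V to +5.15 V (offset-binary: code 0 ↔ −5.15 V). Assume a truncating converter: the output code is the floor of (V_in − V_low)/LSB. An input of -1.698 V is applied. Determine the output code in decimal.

code 175712

With 524288 levels over 10.3 V, one step is 19.65 µV.
Input sits at 175712.833 steps above V_low.
Floor → code 175712.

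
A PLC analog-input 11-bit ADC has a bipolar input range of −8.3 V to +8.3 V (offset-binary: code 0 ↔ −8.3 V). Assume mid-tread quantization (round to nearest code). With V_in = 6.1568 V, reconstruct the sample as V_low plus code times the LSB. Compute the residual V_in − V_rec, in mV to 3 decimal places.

-3.356 mV

One LSB is 16.6 V / 2048 = 8.105 mV.
(V_in − V_low)/LSB = (6.1568 − (−8.3))/0.00810547 = 1783.5859 → code 1784 (round).
Reconstructed: 6.1601562 V.
V_in − V_rec = -0.00335625 V = -3.356 mV.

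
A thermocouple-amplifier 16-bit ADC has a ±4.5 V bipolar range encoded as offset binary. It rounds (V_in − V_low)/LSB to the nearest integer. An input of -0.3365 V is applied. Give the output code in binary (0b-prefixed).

Full-scale span = 9 V; LSB = 9/2^16 = 137.33 µV.
Input sits at 30317.682 steps above V_low.
round(30317.682) = 30318.
In binary (0b-prefixed): 0b111011001101110.

code 0b111011001101110 (decimal 30318)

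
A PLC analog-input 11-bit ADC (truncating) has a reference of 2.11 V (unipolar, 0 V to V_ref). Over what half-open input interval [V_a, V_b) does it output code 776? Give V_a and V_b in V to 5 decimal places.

[0.79949 V, 0.80052 V)

LSB = 2.11/2^11 = 1.030 mV.
V_a = V_low + 776·LSB = 0.799492 V; V_b = V_low + 777·LSB = 0.800522 V.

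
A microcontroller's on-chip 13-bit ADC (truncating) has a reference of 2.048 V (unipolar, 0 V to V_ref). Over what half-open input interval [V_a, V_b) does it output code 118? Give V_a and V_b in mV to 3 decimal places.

LSB = 2.048/2^13 = 250.00 µV.
V_a = V_low + 118·LSB = 0.0295 V; V_b = V_low + 119·LSB = 0.02975 V.

[29.500 mV, 29.750 mV)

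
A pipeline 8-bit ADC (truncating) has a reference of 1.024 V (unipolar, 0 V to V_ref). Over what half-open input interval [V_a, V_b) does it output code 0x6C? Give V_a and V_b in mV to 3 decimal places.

LSB = 1.024/2^8 = 4.000 mV.
Code 0x6C = 108 decimal.
V_a = V_low + 108·LSB = 0.432 V; V_b = V_low + 109·LSB = 0.436 V.

[432.000 mV, 436.000 mV)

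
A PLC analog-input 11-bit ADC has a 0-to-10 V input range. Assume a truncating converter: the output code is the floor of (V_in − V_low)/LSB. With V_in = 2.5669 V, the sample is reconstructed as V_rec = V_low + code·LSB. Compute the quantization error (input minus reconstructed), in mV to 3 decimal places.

Step size: 10 V ÷ 2^11 = 4.883 mV.
(2.5669 − 0)/0.00488281 = 525.7011; ⌊·⌋ gives code 525.
Reconstructed: 2.5634766 V.
Difference: 0.00342344 V → 3.423 mV.

3.423 mV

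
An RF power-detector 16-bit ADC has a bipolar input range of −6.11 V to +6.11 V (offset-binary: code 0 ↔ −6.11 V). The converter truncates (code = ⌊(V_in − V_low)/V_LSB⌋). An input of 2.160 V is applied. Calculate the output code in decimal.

With 65536 levels over 12.22 V, one step is 186.46 µV.
(V_in − V_low)/LSB = (2.160 − (−6.11)) / 0.000186462 = 44352.105.
Floor → code 44352.

code 44352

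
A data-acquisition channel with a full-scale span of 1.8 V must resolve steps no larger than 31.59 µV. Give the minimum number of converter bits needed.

16 bits

Number of steps required ≥ 1.8 V / 31.59 µV = 56980.06.
Need 2^N ≥ 56980.06; 2^15 = 32768, 2^16 = 65536.
Minimum N = 16.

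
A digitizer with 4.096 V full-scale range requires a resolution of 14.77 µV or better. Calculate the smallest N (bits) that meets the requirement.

19 bits

Number of steps required ≥ 4.096 V / 14.77 µV = 277318.89.
Need 2^N ≥ 277318.89; 2^18 = 262144, 2^19 = 524288.
Minimum N = 19.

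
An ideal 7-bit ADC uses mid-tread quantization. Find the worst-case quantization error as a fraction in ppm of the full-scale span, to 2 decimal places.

3906.25 ppm

Rounding → worst-case error = ½ LSB = V_FS/2^8, so 1e+06/256 = 3906.25 ppm of full scale.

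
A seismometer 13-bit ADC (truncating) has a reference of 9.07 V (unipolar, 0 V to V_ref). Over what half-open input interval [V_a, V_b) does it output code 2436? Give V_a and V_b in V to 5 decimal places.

[2.69708 V, 2.69819 V)

LSB = 9.07/2^13 = 1.107 mV.
V_a = V_low + 2436·LSB = 2.69708 V; V_b = V_low + 2437·LSB = 2.69819 V.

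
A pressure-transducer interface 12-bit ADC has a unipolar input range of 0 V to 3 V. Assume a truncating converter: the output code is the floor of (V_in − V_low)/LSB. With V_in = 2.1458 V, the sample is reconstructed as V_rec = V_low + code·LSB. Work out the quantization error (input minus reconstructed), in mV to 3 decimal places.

Step size: 3 V ÷ 2^12 = 0.732 mV.
(V_in − V_low)/LSB = (2.1458 − 0)/0.000732422 = 2929.7323 → code 2929 (floor).
Code 2929 maps back to 0 + 2929×0.000732422 V = 2.1452637 V.
Error = 2.1458 − 2.1452637 = 0.000536328 V = 0.536 mV.

0.536 mV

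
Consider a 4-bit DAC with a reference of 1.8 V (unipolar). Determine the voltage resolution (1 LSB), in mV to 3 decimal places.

112.500 mV

Full-scale span = 1.8 V.
LSB = 1.8 / 2^4 = 1.8 / 16 = 0.1125 V = 112.500 mV.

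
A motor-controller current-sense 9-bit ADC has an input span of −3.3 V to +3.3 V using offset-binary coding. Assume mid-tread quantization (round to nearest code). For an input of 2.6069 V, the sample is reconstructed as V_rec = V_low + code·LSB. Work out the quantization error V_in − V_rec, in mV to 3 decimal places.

2.994 mV

Step size: 6.6 V ÷ 2^9 = 12.891 mV.
Scaled input = 458.2322 LSBs, so code = 458.
Reconstructed: 2.6039063 V.
V_in − V_rec = 0.00299375 V = 2.994 mV.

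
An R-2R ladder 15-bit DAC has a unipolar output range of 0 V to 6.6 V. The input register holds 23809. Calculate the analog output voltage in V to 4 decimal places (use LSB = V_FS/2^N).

4.7955 V

LSB = 6.6 V / 2^15 = 201.42 µV.
V_out = 0 + 23809 × 0.000201416 V = 4.79551 V.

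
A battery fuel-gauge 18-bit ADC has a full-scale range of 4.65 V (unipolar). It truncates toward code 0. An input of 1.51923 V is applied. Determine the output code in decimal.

code 85646

Full-scale span = 4.65 V; LSB = 4.65/2^18 = 17.74 µV.
Input sits at 85646.673 steps above V_low.
Floor → code 85646.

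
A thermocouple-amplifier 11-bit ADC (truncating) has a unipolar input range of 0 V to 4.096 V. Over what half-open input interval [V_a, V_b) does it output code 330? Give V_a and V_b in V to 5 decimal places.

LSB = 4.096/2^11 = 2.000 mV.
V_a = V_low + 330·LSB = 0.66 V; V_b = V_low + 331·LSB = 0.662 V.

[0.66000 V, 0.66200 V)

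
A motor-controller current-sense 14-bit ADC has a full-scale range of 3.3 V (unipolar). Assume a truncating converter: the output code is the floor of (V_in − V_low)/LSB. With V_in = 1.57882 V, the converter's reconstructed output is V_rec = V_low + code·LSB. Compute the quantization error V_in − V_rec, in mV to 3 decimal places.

Step size: 3.3 V ÷ 2^14 = 201.42 µV.
(V_in − V_low)/LSB = (1.57882 − 0)/0.000201416 = 7838.6021 → code 7838 (floor).
Reconstructed: 1.5786987 V.
Error = 1.57882 − 1.5786987 = 0.00012127 V = 0.121 mV.

0.121 mV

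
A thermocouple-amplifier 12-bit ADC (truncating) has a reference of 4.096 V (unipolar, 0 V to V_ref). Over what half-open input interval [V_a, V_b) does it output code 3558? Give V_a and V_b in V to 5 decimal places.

LSB = 4.096/2^12 = 1.000 mV.
V_a = V_low + 3558·LSB = 3.558 V; V_b = V_low + 3559·LSB = 3.559 V.

[3.55800 V, 3.55900 V)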